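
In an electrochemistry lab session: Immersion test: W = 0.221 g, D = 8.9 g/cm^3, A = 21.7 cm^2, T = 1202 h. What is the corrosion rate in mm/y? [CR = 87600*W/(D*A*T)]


Apply the mm/y weight-loss relation: CR = 87600 * W / (D * A * T)
Numerator: 87600 * 0.221 = 19359.6
Denominator: 8.9 * 21.7 * 1202 = 232142.26
CR = 19359.6 / 232142.26 = 0.0834 mm/y

0.0834 mm/y


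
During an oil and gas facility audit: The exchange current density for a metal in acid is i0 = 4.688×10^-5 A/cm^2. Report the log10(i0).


i0 = 4.688×10^-5 A/cm^2
log10(i0) = -4.329

-4.329


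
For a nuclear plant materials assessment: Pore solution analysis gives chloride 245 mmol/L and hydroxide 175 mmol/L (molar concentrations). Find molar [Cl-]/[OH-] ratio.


Threshold parameter = [Cl-] / [OH-] (molar basis; both in mmol/L, so units cancel)
Ratio = 245 / 175 = 1.4

1.4


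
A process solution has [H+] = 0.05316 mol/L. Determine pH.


pH = −log10[H+]
pH = −log10(0.05316) = 1.27

1.27


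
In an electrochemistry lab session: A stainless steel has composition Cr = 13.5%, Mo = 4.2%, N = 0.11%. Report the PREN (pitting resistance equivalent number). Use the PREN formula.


Apply the PREN formula: PREN = Cr + 3.3*Mo + 16*N
PREN = 13.5 + 3.3*4.2 + 16*0.11
PREN = 13.5 + 13.86 + 1.76 = 29.12

29.12


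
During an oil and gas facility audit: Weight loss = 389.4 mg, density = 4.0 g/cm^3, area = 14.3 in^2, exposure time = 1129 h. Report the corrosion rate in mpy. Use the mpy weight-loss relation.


Apply the mpy weight-loss relation: CR = 534 * W / (D * A * T)
Numerator: 534 * 389.4 = 207939.6
Denominator: 4.0 * 14.3 * 1129 = 64578.8
CR = 207939.6 / 64578.8 = 3.22 mpy

3.22 mpy


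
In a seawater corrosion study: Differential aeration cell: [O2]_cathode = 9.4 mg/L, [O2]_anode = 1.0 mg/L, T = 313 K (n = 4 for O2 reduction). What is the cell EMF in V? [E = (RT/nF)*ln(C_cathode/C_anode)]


Apply the Nernst concentration-cell relation: E = (RT/nF)*ln(C_cathode/C_anode)
RT/nF = 8.314*313/(4*96485) = 0.00674271 V
ln(9.4/1.0) = 2.24071
E = 0.00674271 * 2.24071 = 0.01511 V

0.01511 V


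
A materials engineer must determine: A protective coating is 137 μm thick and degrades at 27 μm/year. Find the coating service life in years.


Service life = thickness / degradation rate
Life = 137 / 27 = 5.1 years

5.1 years


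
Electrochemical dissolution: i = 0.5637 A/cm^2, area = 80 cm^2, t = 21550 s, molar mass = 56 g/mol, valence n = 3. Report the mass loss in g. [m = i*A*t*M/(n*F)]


Apply Faraday's law: m = i*A*t*M / (n*F)
Total charge passed Q = i*A*t = 0.5637*80*21550 = 971818.8 C
m = Q*M/(n*F) = 971818.8*56/(3*96485) = 188.0149 g

188.0149 g


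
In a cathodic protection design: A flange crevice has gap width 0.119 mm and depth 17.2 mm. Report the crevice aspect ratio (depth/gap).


Aspect ratio = depth / gap
Ratio = 17.2 / 0.119 = 144.5

144.5


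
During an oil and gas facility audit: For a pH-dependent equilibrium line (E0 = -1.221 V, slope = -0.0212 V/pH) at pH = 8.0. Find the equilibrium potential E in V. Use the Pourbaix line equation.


Apply the Pourbaix line equation: E = E0 + slope*pH
E = -1.221 + (-0.0212)*8.0 = -1.221 + (-0.1696) = -1.3906 V
Rounded to 4 decimal places: E = -1.3906 V

-1.3906 V


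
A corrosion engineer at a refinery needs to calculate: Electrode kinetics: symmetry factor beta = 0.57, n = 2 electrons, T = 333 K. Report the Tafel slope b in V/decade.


Apply the Tafel slope relation: b = 2.303*R*T/(beta*n*F)
Numerator: 2.303 * 8.314 * 333 = 6376.0
Denominator: 0.57 * 2 * 96485 = 109992.9
b = 6376.0 / 109992.9 = 0.058 V/decade

0.058 V/decade


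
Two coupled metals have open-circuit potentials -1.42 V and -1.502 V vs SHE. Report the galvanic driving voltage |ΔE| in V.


Driving voltage is the absolute potential difference.
|ΔE| = |-1.42 − (-1.502)| = 0.082 V

0.082 V


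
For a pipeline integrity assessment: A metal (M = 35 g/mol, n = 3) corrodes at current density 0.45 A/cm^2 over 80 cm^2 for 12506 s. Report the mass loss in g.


Apply Faraday's law: m = i*A*t*M / (n*F)
Total charge passed Q = i*A*t = 0.45*80*12506 = 450216 C
m = Q*M/(n*F) = 450216*35/(3*96485) = 54.439 g

54.439 g


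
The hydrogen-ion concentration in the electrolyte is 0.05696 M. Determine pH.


pH = −log10[H+]
pH = −log10(0.05696) = 1.24

1.24


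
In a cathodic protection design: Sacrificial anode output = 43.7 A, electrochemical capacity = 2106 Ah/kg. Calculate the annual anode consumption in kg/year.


Annual consumption = current * hours per year / capacity
Rate = 43.7 * 8760 / 2106 = 181.8 kg/year

181.8 kg/year


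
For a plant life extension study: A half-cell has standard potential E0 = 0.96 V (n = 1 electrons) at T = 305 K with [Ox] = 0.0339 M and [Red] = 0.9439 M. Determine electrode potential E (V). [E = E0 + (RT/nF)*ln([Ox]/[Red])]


Apply the Nernst equation: E = E0 + (RT/nF)*ln([Ox]/[Red])
Step 1: RT/nF = 8.314*305/(1*96485) = 0.02628149 V
Step 2: [Ox]/[Red] = 0.0339/0.9439 = 0.035915
Step 3: ln(0.035915) = -3.3266
Step 4: correction = 0.02628149 * -3.3266 = -0.087 V
E = 0.96 + -0.087 = 0.873 V

0.873 V


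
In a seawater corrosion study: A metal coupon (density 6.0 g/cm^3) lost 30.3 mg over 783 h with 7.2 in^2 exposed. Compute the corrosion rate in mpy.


Apply the mpy weight-loss relation: CR = 534 * W / (D * A * T)
Numerator: 534 * 30.3 = 16180.2
Denominator: 6.0 * 7.2 * 783 = 33825.6
CR = 16180.2 / 33825.6 = 0.47834 mpy

0.47834 mpy


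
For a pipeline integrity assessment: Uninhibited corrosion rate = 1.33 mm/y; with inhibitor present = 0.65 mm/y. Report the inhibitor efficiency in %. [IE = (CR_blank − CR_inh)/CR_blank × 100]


Apply the inhibitor-efficiency definition: IE = (CR_blank − CR_inh)/CR_blank × 100
IE = (1.33 − 0.65) / 1.33 × 100
IE = 0.68 / 1.33 × 100 = 51.1 %

51.1 %


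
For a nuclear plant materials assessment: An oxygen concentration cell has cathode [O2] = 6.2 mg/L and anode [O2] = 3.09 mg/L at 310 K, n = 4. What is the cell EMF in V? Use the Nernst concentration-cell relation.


Apply the Nernst concentration-cell relation: E = (RT/nF)*ln(C_cathode/C_anode)
RT/nF = 8.314*310/(4*96485) = 0.00667808 V
ln(6.2/3.09) = 0.69638
E = 0.00667808 * 0.69638 = 0.00465 V

0.00465 V


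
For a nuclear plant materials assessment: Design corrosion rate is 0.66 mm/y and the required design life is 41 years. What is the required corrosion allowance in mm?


Corrosion allowance = CR × design life
CA = 0.66 * 41 = 27.06 mm

27.06 mm


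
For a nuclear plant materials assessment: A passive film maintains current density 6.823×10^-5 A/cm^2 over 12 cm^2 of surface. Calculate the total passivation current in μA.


I = i_pass * A, then convert A → μA (×10^6)
I = 6.823×10^-5 * 12 * 10^6 = 818.76 μA

818.76 μA


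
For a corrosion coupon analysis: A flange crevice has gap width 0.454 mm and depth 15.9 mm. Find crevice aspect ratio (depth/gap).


Aspect ratio = depth / gap
Ratio = 15.9 / 0.454 = 35.0

35.0


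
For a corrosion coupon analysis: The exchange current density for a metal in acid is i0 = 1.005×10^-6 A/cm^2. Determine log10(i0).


i0 = 1.005×10^-6 A/cm^2
log10(i0) = -5.998

-5.998


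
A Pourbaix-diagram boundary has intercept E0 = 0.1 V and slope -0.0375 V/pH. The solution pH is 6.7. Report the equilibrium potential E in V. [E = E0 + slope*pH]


Apply the Pourbaix line equation: E = E0 + slope*pH
E = 0.1 + (-0.0375)*6.7 = 0.1 + (-0.25125) = -0.15125 V
Rounded to 4 decimal places: E = -0.1513 V

-0.1513 V


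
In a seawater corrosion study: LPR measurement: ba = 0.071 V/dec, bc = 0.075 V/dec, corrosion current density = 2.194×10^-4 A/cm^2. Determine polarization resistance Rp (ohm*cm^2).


Apply the Stern-Geary equation: Rp = ba*bc / (2.303*icorr*(ba+bc))
ba*bc = 0.071*0.075 = 0.005325
ba+bc = 0.146; 2.303*icorr*(ba+bc) = 2.303*2.194×10^-4*0.146 = 7.3770617×10^-5
Rp = 0.005325 / 7.3770617×10^-5 = 72.18 ohm*cm^2

72.18 ohm*cm^2


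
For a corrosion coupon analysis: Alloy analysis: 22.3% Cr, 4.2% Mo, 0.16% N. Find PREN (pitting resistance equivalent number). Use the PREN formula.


Apply the PREN formula: PREN = Cr + 3.3*Mo + 16*N
PREN = 22.3 + 3.3*4.2 + 16*0.16
PREN = 22.3 + 13.86 + 2.56 = 38.72

38.72


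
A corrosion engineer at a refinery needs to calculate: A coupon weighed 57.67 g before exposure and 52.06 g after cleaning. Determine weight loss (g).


Weight loss = initial − final
WL = 57.67 − 52.06 = 5.61 g

5.61 g


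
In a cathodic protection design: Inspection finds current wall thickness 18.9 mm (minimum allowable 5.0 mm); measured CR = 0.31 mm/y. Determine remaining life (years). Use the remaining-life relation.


Apply the remaining-life relation: RL = (t_current − t_min) / CR
RL = (18.9 − 5.0) / 0.31 = 13.9 / 0.31 = 44.8 years

44.8 years


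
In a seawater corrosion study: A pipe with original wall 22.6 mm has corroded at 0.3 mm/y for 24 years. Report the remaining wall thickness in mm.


Remaining wall = original − CR × time
t = 22.6 − 0.3*24 = 22.6 − 7.2 = 15.4 mm

15.4 mm


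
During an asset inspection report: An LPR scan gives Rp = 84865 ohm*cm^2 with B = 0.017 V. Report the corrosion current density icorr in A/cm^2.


Apply the Stern-Geary relation: icorr = B / Rp
icorr = 0.017 / 84865 = 2.003×10^-7 A/cm^2

2.003×10^-7 A/cm^2


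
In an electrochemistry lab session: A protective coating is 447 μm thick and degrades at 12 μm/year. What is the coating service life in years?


Service life = thickness / degradation rate
Life = 447 / 12 = 37.3 years

37.3 years


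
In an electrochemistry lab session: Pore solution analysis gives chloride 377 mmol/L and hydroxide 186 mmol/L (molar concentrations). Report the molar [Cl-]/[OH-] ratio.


Threshold parameter = [Cl-] / [OH-] (molar basis; both in mmol/L, so units cancel)
Ratio = 377 / 186 = 2.03

2.03


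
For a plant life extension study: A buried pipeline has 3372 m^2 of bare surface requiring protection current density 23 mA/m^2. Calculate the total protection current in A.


I = area * current density, then convert mA → A (÷1000)
I = 3372 * 23 / 1000 = 77.56 A

77.56 A


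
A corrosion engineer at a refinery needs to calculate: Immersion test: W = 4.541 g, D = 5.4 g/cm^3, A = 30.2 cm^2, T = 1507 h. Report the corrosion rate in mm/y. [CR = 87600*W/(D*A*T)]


Apply the mm/y weight-loss relation: CR = 87600 * W / (D * A * T)
Numerator: 87600 * 4.541 = 397791.6
Denominator: 5.4 * 30.2 * 1507 = 245761.56
CR = 397791.6 / 245761.56 = 1.61861 mm/y

1.61861 mm/y


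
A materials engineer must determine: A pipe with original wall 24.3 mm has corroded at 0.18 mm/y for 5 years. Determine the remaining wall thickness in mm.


Remaining wall = original − CR × time
t = 24.3 − 0.18*5 = 24.3 − 0.9 = 23.4 mm

23.4 mm


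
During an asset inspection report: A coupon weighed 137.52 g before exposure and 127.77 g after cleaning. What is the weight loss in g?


Weight loss = initial − final
WL = 137.52 − 127.77 = 9.75 g

9.75 g


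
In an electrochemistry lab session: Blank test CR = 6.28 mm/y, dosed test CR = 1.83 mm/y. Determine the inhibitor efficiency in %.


Apply the inhibitor-efficiency definition: IE = (CR_blank − CR_inh)/CR_blank × 100
IE = (6.28 − 1.83) / 6.28 × 100
IE = 4.45 / 6.28 × 100 = 70.9 %

70.9 %


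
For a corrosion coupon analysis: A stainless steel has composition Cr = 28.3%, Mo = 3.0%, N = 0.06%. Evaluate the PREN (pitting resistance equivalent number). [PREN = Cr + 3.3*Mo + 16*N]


Apply the PREN formula: PREN = Cr + 3.3*Mo + 16*N
PREN = 28.3 + 3.3*3.0 + 16*0.06
PREN = 28.3 + 9.9 + 0.96 = 39.16

39.16


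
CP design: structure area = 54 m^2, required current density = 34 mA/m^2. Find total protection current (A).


I = area * current density, then convert mA → A (÷1000)
I = 54 * 34 / 1000 = 1.84 A

1.84 A


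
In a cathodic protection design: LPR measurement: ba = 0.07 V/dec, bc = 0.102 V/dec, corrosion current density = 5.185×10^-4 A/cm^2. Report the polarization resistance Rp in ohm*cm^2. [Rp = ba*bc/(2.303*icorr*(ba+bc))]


Apply the Stern-Geary equation: Rp = ba*bc / (2.303*icorr*(ba+bc))
ba*bc = 0.07*0.102 = 0.00714
ba+bc = 0.172; 2.303*icorr*(ba+bc) = 2.303*5.185×10^-4*0.172 = 2.0538615×10^-4
Rp = 0.00714 / 2.0538615×10^-4 = 34.8 ohm*cm^2

34.8 ohm*cm^2


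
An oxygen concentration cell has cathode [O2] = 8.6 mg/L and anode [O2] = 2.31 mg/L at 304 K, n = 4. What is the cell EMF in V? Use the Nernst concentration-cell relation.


Apply the Nernst concentration-cell relation: E = (RT/nF)*ln(C_cathode/C_anode)
RT/nF = 8.314*304/(4*96485) = 0.00654883 V
ln(8.6/2.31) = 1.31451
E = 0.00654883 * 1.31451 = 0.00861 V

0.00861 V


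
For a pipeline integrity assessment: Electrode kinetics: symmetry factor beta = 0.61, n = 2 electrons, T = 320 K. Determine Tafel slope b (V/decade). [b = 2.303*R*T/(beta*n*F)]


Apply the Tafel slope relation: b = 2.303*R*T/(beta*n*F)
Numerator: 2.303 * 8.314 * 320 = 6127.09
Denominator: 0.61 * 2 * 96485 = 117711.7
b = 6127.09 / 117711.7 = 0.0521 V/decade

0.0521 V/decade


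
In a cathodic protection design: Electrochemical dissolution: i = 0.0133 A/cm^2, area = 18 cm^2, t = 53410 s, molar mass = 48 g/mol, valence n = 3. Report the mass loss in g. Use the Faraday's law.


Apply Faraday's law: m = i*A*t*M / (n*F)
Total charge passed Q = i*A*t = 0.0133*18*53410 = 12786.354 C
m = Q*M/(n*F) = 12786.354*48/(3*96485) = 2.1203 g

2.1203 g


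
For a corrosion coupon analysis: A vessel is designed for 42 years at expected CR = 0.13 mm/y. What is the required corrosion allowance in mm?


Corrosion allowance = CR × design life
CA = 0.13 * 42 = 5.46 mm

5.46 mm


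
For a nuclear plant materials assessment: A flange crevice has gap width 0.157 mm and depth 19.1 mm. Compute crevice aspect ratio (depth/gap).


Aspect ratio = depth / gap
Ratio = 19.1 / 0.157 = 121.7

121.7


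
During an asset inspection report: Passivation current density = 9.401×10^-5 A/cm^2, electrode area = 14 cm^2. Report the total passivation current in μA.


I = i_pass * A, then convert A → μA (×10^6)
I = 9.401×10^-5 * 14 * 10^6 = 1316.14 μA

1316.14 μA


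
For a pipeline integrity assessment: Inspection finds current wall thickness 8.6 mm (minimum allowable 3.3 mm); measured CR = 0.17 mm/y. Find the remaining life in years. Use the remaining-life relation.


Apply the remaining-life relation: RL = (t_current − t_min) / CR
RL = (8.6 − 3.3) / 0.17 = 5.3 / 0.17 = 31.2 years

31.2 years


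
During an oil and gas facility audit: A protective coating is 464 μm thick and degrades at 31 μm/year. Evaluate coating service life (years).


Service life = thickness / degradation rate
Life = 464 / 31 = 15.0 years

15.0 years


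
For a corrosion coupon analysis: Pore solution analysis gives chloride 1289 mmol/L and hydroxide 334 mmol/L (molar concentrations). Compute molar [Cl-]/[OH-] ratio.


Threshold parameter = [Cl-] / [OH-] (molar basis; both in mmol/L, so units cancel)
Ratio = 1289 / 334 = 3.86

3.86


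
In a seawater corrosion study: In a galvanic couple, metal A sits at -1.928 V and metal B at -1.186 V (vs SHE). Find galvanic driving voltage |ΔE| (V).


Driving voltage is the absolute potential difference.
|ΔE| = |-1.928 − (-1.186)| = 0.742 V

0.742 V


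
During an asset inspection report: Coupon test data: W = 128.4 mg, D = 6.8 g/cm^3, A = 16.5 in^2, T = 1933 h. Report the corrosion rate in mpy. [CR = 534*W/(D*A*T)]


Apply the mpy weight-loss relation: CR = 534 * W / (D * A * T)
Numerator: 534 * 128.4 = 68565.6
Denominator: 6.8 * 16.5 * 1933 = 216882.6
CR = 68565.6 / 216882.6 = 0.316 mpy

0.316 mpy


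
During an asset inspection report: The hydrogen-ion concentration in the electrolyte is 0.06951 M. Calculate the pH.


pH = −log10[H+]
pH = −log10(0.06951) = 1.16

1.16


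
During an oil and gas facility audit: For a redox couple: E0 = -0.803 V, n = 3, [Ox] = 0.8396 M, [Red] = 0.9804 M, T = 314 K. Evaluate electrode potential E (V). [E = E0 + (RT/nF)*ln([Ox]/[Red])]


Apply the Nernst equation: E = E0 + (RT/nF)*ln([Ox]/[Red])
Step 1: RT/nF = 8.314*314/(3*96485) = 0.009019 V
Step 2: [Ox]/[Red] = 0.8396/0.9804 = 0.856385
Step 3: ln(0.856385) = -0.155035
Step 4: correction = 0.009019 * -0.155035 = -0.0014 V
E = -0.803 + -0.0014 = -0.8044 V

-0.8044 V


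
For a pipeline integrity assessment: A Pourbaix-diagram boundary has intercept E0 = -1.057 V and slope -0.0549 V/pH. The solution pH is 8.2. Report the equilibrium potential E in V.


Apply the Pourbaix line equation: E = E0 + slope*pH
E = -1.057 + (-0.0549)*8.2 = -1.057 + (-0.45018) = -1.50718 V
Rounded to 3 decimal places: E = -1.507 V

-1.507 V


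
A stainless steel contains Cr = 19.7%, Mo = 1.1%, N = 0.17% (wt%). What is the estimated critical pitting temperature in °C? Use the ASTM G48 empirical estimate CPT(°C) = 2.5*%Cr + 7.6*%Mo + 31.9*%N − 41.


Apply the ASTM G48 empirical CPT estimate: CPT(°C) = 2.5*%Cr + 7.6*%Mo + 31.9*%N − 41
2.5*19.7 = 49.25; 7.6*1.1 = 8.36; 31.9*0.17 = 5.423
CPT = 49.25 + 8.36 + 5.423 − 41 = 22.033 °C
Rounded to 0.1 °C: CPT ≈ 22.0 °C

22.0 °C


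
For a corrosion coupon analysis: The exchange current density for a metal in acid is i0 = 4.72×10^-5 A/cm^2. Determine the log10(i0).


i0 = 4.72×10^-5 A/cm^2
log10(i0) = -4.326

-4.326


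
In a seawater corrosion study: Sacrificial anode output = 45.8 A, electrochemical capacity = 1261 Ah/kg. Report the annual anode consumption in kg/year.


Annual consumption = current * hours per year / capacity
Rate = 45.8 * 8760 / 1261 = 318.2 kg/year

318.2 kg/year


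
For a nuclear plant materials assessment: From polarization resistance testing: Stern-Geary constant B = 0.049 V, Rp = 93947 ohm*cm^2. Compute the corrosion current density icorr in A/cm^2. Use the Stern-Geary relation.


Apply the Stern-Geary relation: icorr = B / Rp
icorr = 0.049 / 93947 = 5.216×10^-7 A/cm^2

5.216×10^-7 A/cm^2


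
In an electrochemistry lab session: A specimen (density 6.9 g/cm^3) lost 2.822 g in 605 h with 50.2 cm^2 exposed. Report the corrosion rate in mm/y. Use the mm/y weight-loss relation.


Apply the mm/y weight-loss relation: CR = 87600 * W / (D * A * T)
Numerator: 87600 * 2.822 = 247207.2
Denominator: 6.9 * 50.2 * 605 = 209559.9
CR = 247207.2 / 209559.9 = 1.17965 mm/y

1.17965 mm/y


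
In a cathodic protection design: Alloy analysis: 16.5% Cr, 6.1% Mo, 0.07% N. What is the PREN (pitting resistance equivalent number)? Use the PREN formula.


Apply the PREN formula: PREN = Cr + 3.3*Mo + 16*N
PREN = 16.5 + 3.3*6.1 + 16*0.07
PREN = 16.5 + 20.13 + 1.12 = 37.75

37.75


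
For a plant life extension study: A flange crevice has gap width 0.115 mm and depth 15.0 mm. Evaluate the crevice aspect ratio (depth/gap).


Aspect ratio = depth / gap
Ratio = 15.0 / 0.115 = 130.4

130.4


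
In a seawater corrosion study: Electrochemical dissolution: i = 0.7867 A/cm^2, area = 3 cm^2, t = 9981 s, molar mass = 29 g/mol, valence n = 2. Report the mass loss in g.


Apply Faraday's law: m = i*A*t*M / (n*F)
Total charge passed Q = i*A*t = 0.7867*3*9981 = 23556.1581 C
m = Q*M/(n*F) = 23556.1581*29/(2*96485) = 3.54008 g

3.54008 g


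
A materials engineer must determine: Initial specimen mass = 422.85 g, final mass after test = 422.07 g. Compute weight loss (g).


Weight loss = initial − final
WL = 422.85 − 422.07 = 0.78 g

0.78 g


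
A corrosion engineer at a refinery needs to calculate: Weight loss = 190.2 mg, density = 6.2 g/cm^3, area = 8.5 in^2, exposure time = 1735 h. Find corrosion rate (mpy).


Apply the mpy weight-loss relation: CR = 534 * W / (D * A * T)
Numerator: 534 * 190.2 = 101566.8
Denominator: 6.2 * 8.5 * 1735 = 91434.5
CR = 101566.8 / 91434.5 = 1.111 mpy

1.111 mpy


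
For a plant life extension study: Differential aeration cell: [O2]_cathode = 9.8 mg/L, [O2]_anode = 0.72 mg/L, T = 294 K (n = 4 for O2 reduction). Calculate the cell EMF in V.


Apply the Nernst concentration-cell relation: E = (RT/nF)*ln(C_cathode/C_anode)
RT/nF = 8.314*294/(4*96485) = 0.00633341 V
ln(9.8/0.72) = 2.61089
E = 0.00633341 * 2.61089 = 0.01654 V

0.01654 V


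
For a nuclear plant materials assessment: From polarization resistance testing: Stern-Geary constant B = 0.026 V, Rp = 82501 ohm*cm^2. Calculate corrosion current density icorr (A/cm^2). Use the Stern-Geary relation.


Apply the Stern-Geary relation: icorr = B / Rp
icorr = 0.026 / 82501 = 3.151×10^-7 A/cm^2

3.151×10^-7 A/cm^2


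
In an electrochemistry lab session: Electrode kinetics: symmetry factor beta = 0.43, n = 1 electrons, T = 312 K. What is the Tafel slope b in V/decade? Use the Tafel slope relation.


Apply the Tafel slope relation: b = 2.303*R*T/(beta*n*F)
Numerator: 2.303 * 8.314 * 312 = 5973.91
Denominator: 0.43 * 1 * 96485 = 41488.55
b = 5973.91 / 41488.55 = 0.144 V/decade

0.144 V/decade


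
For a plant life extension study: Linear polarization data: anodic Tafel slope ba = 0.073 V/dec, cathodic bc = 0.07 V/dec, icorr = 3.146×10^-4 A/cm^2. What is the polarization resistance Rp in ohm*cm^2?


Apply the Stern-Geary equation: Rp = ba*bc / (2.303*icorr*(ba+bc))
ba*bc = 0.073*0.07 = 0.00511
ba+bc = 0.143; 2.303*icorr*(ba+bc) = 2.303*3.146×10^-4*0.143 = 1.036069×10^-4
Rp = 0.00511 / 1.036069×10^-4 = 49.32 ohm*cm^2

49.32 ohm*cm^2


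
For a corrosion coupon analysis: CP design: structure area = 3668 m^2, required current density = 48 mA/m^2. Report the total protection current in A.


I = area * current density, then convert mA → A (÷1000)
I = 3668 * 48 / 1000 = 176.06 A

176.06 A


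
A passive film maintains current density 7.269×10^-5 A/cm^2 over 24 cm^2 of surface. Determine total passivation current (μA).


I = i_pass * A, then convert A → μA (×10^6)
I = 7.269×10^-5 * 24 * 10^6 = 1744.56 μA

1744.56 μA


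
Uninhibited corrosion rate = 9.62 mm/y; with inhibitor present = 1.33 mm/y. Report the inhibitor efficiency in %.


Apply the inhibitor-efficiency definition: IE = (CR_blank − CR_inh)/CR_blank × 100
IE = (9.62 − 1.33) / 9.62 × 100
IE = 8.29 / 9.62 × 100 = 86.2 %

86.2 %


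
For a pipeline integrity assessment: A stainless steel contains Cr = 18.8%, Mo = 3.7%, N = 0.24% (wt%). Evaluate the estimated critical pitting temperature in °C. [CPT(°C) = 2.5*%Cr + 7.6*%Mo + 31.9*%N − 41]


Apply the ASTM G48 empirical CPT estimate: CPT(°C) = 2.5*%Cr + 7.6*%Mo + 31.9*%N − 41
2.5*18.8 = 47; 7.6*3.7 = 28.12; 31.9*0.24 = 7.656
CPT = 47 + 28.12 + 7.656 − 41 = 41.776 °C
Rounded to 0.1 °C: CPT ≈ 41.8 °C

41.8 °C


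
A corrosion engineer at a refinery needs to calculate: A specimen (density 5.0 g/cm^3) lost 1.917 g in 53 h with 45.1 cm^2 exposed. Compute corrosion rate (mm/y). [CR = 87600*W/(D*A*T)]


Apply the mm/y weight-loss relation: CR = 87600 * W / (D * A * T)
Numerator: 87600 * 1.917 = 167929.2
Denominator: 5.0 * 45.1 * 53 = 11951.5
CR = 167929.2 / 11951.5 = 14.0509 mm/y

14.0509 mm/y


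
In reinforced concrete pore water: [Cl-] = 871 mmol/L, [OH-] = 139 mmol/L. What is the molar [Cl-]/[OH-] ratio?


Threshold parameter = [Cl-] / [OH-] (molar basis; both in mmol/L, so units cancel)
Ratio = 871 / 139 = 6.27

6.27


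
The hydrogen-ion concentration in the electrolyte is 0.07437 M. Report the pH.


pH = −log10[H+]
pH = −log10(0.07437) = 1.13

1.13


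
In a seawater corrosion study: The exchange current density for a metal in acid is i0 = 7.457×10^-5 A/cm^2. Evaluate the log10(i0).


i0 = 7.457×10^-5 A/cm^2
log10(i0) = -4.127

-4.127


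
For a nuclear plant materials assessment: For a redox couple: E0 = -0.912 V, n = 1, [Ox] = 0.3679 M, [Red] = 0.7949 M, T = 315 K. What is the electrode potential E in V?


Apply the Nernst equation: E = E0 + (RT/nF)*ln([Ox]/[Red])
Step 1: RT/nF = 8.314*315/(1*96485) = 0.02714318 V
Step 2: [Ox]/[Red] = 0.3679/0.7949 = 0.462826
Step 3: ln(0.462826) = -0.770404
Step 4: correction = 0.02714318 * -0.770404 = -0.0209 V
E = -0.912 + -0.0209 = -0.9329 V

-0.9329 V


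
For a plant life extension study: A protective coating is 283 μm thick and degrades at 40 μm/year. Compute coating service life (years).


Service life = thickness / degradation rate
Life = 283 / 40 = 7.1 years

7.1 years


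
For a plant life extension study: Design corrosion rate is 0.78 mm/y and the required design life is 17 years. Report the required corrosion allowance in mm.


Corrosion allowance = CR × design life
CA = 0.78 * 17 = 13.26 mm

13.26 mm


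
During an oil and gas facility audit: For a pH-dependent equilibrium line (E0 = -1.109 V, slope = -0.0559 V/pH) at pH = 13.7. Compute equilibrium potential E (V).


Apply the Pourbaix line equation: E = E0 + slope*pH
E = -1.109 + (-0.0559)*13.7 = -1.109 + (-0.76583) = -1.87483 V
Rounded to 4 decimal places: E = -1.8748 V

-1.8748 V


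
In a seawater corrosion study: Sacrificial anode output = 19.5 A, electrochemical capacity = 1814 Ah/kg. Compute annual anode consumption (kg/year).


Annual consumption = current * hours per year / capacity
Rate = 19.5 * 8760 / 1814 = 94.2 kg/year

94.2 kg/year


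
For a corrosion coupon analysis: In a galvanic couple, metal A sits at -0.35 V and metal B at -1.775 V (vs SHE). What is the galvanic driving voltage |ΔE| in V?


Driving voltage is the absolute potential difference.
|ΔE| = |-0.35 − (-1.775)| = 1.425 V

1.425 V


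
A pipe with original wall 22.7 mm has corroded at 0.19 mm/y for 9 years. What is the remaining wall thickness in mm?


Remaining wall = original − CR × time
t = 22.7 − 0.19*9 = 22.7 − 1.71 = 20.99 mm

20.99 mm


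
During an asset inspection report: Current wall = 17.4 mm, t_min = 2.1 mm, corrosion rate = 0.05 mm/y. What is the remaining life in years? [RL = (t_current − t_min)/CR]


Apply the remaining-life relation: RL = (t_current − t_min) / CR
RL = (17.4 − 2.1) / 0.05 = 15.3 / 0.05 = 306.0 years

306.0 years


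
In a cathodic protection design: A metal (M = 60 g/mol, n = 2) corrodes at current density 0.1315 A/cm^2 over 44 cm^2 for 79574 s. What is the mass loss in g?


Apply Faraday's law: m = i*A*t*M / (n*F)
Total charge passed Q = i*A*t = 0.1315*44*79574 = 460415.164 C
m = Q*M/(n*F) = 460415.164*60/(2*96485) = 143.1565 g

143.1565 g


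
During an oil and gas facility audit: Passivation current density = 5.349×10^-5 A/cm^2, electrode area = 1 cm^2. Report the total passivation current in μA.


I = i_pass * A, then convert A → μA (×10^6)
I = 5.349×10^-5 * 1 * 10^6 = 53.49 μA

53.49 μA


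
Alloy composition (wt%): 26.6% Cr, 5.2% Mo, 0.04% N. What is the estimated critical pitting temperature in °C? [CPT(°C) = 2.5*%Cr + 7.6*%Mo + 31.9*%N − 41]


Apply the ASTM G48 empirical CPT estimate: CPT(°C) = 2.5*%Cr + 7.6*%Mo + 31.9*%N − 41
2.5*26.6 = 66.5; 7.6*5.2 = 39.52; 31.9*0.04 = 1.276
CPT = 66.5 + 39.52 + 1.276 − 41 = 66.296 °C
Rounded to 0.1 °C: CPT ≈ 66.3 °C

66.3 °C


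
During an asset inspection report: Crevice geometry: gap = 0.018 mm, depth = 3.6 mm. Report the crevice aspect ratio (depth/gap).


Aspect ratio = depth / gap
Ratio = 3.6 / 0.018 = 200.0

200.0


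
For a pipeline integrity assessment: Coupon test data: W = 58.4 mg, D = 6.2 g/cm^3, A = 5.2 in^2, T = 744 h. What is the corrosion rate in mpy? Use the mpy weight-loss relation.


Apply the mpy weight-loss relation: CR = 534 * W / (D * A * T)
Numerator: 534 * 58.4 = 31185.6
Denominator: 6.2 * 5.2 * 744 = 23986.56
CR = 31185.6 / 23986.56 = 1.30013 mpy

1.30013 mpy


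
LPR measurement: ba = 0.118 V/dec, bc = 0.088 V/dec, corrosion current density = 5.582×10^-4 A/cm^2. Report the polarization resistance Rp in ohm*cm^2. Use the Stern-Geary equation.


Apply the Stern-Geary equation: Rp = ba*bc / (2.303*icorr*(ba+bc))
ba*bc = 0.118*0.088 = 0.010384
ba+bc = 0.206; 2.303*icorr*(ba+bc) = 2.303*5.582×10^-4*0.206 = 2.6482013×10^-4
Rp = 0.010384 / 2.6482013×10^-4 = 39.2 ohm*cm^2

39.2 ohm*cm^2


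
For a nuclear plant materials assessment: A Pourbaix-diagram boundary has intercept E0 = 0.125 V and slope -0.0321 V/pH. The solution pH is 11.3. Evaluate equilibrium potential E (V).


Apply the Pourbaix line equation: E = E0 + slope*pH
E = 0.125 + (-0.0321)*11.3 = 0.125 + (-0.36273) = -0.23773 V
Rounded to 4 decimal places: E = -0.2377 V

-0.2377 V


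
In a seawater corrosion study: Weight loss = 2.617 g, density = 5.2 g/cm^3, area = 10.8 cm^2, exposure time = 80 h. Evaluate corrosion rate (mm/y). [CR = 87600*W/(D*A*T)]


Apply the mm/y weight-loss relation: CR = 87600 * W / (D * A * T)
Numerator: 87600 * 2.617 = 229249.2
Denominator: 5.2 * 10.8 * 80 = 4492.8
CR = 229249.2 / 4492.8 = 51.02591 mm/y

51.02591 mm/y


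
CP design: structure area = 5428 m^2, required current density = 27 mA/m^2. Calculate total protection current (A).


I = area * current density, then convert mA → A (÷1000)
I = 5428 * 27 / 1000 = 146.56 A

146.56 A


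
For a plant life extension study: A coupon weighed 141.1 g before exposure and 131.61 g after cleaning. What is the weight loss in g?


Weight loss = initial − final
WL = 141.1 − 131.61 = 9.49 g

9.49 g


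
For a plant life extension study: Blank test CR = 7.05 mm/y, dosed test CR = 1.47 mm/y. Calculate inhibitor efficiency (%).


Apply the inhibitor-efficiency definition: IE = (CR_blank − CR_inh)/CR_blank × 100
IE = (7.05 − 1.47) / 7.05 × 100
IE = 5.58 / 7.05 × 100 = 79.1 %

79.1 %


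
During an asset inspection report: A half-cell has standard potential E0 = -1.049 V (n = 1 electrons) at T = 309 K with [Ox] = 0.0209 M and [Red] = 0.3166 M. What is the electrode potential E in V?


Apply the Nernst equation: E = E0 + (RT/nF)*ln([Ox]/[Red])
Step 1: RT/nF = 8.314*309/(1*96485) = 0.02662617 V
Step 2: [Ox]/[Red] = 0.0209/0.3166 = 0.066014
Step 3: ln(0.066014) = -2.717888
Step 4: correction = 0.02662617 * -2.717888 = -0.072 V
E = -1.049 + -0.072 = -1.121 V

-1.121 V


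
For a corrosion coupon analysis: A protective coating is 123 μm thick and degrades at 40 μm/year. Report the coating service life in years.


Service life = thickness / degradation rate
Life = 123 / 40 = 3.1 years

3.1 years


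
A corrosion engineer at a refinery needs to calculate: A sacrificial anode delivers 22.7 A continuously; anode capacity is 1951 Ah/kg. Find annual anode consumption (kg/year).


Annual consumption = current * hours per year / capacity
Rate = 22.7 * 8760 / 1951 = 101.9 kg/year

101.9 kg/year


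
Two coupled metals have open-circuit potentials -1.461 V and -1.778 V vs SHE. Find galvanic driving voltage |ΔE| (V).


Driving voltage is the absolute potential difference.
|ΔE| = |-1.461 − (-1.778)| = 0.317 V

0.317 V


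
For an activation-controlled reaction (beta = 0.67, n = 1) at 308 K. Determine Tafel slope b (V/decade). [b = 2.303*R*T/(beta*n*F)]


Apply the Tafel slope relation: b = 2.303*R*T/(beta*n*F)
Numerator: 2.303 * 8.314 * 308 = 5897.32
Denominator: 0.67 * 1 * 96485 = 64644.95
b = 5897.32 / 64644.95 = 0.0912 V/decade

0.0912 V/decade


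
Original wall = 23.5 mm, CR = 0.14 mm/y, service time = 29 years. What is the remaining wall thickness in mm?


Remaining wall = original − CR × time
t = 23.5 − 0.14*29 = 23.5 − 4.06 = 19.44 mm

19.44 mm


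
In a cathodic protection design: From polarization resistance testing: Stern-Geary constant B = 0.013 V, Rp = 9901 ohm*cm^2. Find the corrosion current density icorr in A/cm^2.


Apply the Stern-Geary relation: icorr = B / Rp
icorr = 0.013 / 9901 = 1.313×10^-6 A/cm^2

1.313×10^-6 A/cm^2


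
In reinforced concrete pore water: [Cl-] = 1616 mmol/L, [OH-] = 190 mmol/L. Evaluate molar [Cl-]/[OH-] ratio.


Threshold parameter = [Cl-] / [OH-] (molar basis; both in mmol/L, so units cancel)
Ratio = 1616 / 190 = 8.51

8.51


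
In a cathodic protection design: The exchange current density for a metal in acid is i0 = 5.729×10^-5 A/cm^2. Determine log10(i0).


i0 = 5.729×10^-5 A/cm^2
log10(i0) = -4.242

-4.242


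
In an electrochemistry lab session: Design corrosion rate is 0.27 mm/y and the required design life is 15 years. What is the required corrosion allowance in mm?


Corrosion allowance = CR × design life
CA = 0.27 * 15 = 4.05 mm

4.05 mm


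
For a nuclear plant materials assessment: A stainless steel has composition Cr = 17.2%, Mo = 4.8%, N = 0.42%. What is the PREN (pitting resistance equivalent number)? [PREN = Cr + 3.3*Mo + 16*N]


Apply the PREN formula: PREN = Cr + 3.3*Mo + 16*N
PREN = 17.2 + 3.3*4.8 + 16*0.42
PREN = 17.2 + 15.84 + 6.72 = 39.76

39.76


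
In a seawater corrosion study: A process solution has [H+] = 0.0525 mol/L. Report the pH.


pH = −log10[H+]
pH = −log10(0.0525) = 1.28

1.28


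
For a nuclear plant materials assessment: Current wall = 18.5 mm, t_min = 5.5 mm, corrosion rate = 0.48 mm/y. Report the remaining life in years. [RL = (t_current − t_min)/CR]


Apply the remaining-life relation: RL = (t_current − t_min) / CR
RL = (18.5 − 5.5) / 0.48 = 13.0 / 0.48 = 27.1 years

27.1 years


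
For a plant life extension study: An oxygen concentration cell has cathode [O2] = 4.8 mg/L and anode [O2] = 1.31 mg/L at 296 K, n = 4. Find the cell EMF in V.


Apply the Nernst concentration-cell relation: E = (RT/nF)*ln(C_cathode/C_anode)
RT/nF = 8.314*296/(4*96485) = 0.00637649 V
ln(4.8/1.31) = 1.29859
E = 0.00637649 * 1.29859 = 0.00828 V

0.00828 V


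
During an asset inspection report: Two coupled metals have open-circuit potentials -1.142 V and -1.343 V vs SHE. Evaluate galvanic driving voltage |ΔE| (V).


Driving voltage is the absolute potential difference.
|ΔE| = |-1.142 − (-1.343)| = 0.201 V

0.201 V


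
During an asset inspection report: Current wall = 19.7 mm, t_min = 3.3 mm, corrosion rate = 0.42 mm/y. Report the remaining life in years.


Apply the remaining-life relation: RL = (t_current − t_min) / CR
RL = (19.7 − 3.3) / 0.42 = 16.4 / 0.42 = 39.0 years

39.0 years


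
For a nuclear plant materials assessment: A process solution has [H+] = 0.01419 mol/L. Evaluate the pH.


pH = −log10[H+]
pH = −log10(0.01419) = 1.85

1.85


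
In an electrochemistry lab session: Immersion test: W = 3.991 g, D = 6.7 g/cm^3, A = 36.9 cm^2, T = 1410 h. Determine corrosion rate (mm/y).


Apply the mm/y weight-loss relation: CR = 87600 * W / (D * A * T)
Numerator: 87600 * 3.991 = 349611.6
Denominator: 6.7 * 36.9 * 1410 = 348594.3
CR = 349611.6 / 348594.3 = 1.002918 mm/y

1.002918 mm/y


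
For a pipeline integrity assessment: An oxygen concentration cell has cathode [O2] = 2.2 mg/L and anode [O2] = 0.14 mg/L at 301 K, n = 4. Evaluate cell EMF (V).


Apply the Nernst concentration-cell relation: E = (RT/nF)*ln(C_cathode/C_anode)
RT/nF = 8.314*301/(4*96485) = 0.0064842 V
ln(2.2/0.14) = 2.75457
E = 0.0064842 * 2.75457 = 0.01786 V

0.01786 V


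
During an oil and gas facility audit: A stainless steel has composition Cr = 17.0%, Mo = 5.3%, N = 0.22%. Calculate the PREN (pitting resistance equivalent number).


Apply the PREN formula: PREN = Cr + 3.3*Mo + 16*N
PREN = 17.0 + 3.3*5.3 + 16*0.22
PREN = 17.0 + 17.49 + 3.52 = 38.01

38.01


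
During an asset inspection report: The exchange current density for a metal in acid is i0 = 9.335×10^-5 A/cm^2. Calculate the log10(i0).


i0 = 9.335×10^-5 A/cm^2
log10(i0) = -4.03

-4.03


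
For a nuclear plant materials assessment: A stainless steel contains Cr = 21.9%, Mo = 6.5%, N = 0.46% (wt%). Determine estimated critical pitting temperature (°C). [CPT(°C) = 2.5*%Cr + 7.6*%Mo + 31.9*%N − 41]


Apply the ASTM G48 empirical CPT estimate: CPT(°C) = 2.5*%Cr + 7.6*%Mo + 31.9*%N − 41
2.5*21.9 = 54.75; 7.6*6.5 = 49.4; 31.9*0.46 = 14.674
CPT = 54.75 + 49.4 + 14.674 − 41 = 77.824 °C
Rounded to 0.1 °C: CPT ≈ 77.8 °C

77.8 °C


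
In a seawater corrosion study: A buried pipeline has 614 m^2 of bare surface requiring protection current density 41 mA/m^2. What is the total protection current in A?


I = area * current density, then convert mA → A (÷1000)
I = 614 * 41 / 1000 = 25.17 A

25.17 A


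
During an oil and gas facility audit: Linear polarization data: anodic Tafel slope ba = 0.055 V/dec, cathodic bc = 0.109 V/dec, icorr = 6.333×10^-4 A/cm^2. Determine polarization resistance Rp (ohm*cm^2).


Apply the Stern-Geary equation: Rp = ba*bc / (2.303*icorr*(ba+bc))
ba*bc = 0.055*0.109 = 0.005995
ba+bc = 0.164; 2.303*icorr*(ba+bc) = 2.303*6.333×10^-4*0.164 = 2.3919234×10^-4
Rp = 0.005995 / 2.3919234×10^-4 = 25.06 ohm*cm^2

25.06 ohm*cm^2


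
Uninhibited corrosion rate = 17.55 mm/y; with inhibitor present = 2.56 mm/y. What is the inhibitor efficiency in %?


Apply the inhibitor-efficiency definition: IE = (CR_blank − CR_inh)/CR_blank × 100
IE = (17.55 − 2.56) / 17.55 × 100
IE = 14.99 / 17.55 × 100 = 85.4 %

85.4 %


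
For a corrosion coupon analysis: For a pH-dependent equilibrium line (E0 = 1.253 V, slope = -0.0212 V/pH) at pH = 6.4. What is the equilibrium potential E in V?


Apply the Pourbaix line equation: E = E0 + slope*pH
E = 1.253 + (-0.0212)*6.4 = 1.253 + (-0.13568) = 1.11732 V
Rounded to 4 decimal places: E = 1.1173 V

1.1173 V


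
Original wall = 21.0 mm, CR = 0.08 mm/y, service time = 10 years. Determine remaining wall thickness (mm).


Remaining wall = original − CR × time
t = 21.0 − 0.08*10 = 21.0 − 0.8 = 20.2 mm

20.2 mm


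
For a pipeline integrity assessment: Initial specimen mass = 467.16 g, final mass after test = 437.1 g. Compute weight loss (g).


Weight loss = initial − final
WL = 467.16 − 437.1 = 30.06 g

30.06 g


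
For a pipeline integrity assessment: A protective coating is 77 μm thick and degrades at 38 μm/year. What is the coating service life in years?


Service life = thickness / degradation rate
Life = 77 / 38 = 2.0 years

2.0 years


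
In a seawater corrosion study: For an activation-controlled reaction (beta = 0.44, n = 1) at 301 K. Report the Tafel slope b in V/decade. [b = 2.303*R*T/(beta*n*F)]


Apply the Tafel slope relation: b = 2.303*R*T/(beta*n*F)
Numerator: 2.303 * 8.314 * 301 = 5763.29
Denominator: 0.44 * 1 * 96485 = 42453.4
b = 5763.29 / 42453.4 = 0.1358 V/decade

0.1358 V/decade


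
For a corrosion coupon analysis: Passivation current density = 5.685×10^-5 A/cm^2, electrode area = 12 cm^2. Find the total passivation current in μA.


I = i_pass * A, then convert A → μA (×10^6)
I = 5.685×10^-5 * 12 * 10^6 = 682.2 μA

682.2 μA


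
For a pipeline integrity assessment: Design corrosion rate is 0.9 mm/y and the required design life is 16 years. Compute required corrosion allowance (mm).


Corrosion allowance = CR × design life
CA = 0.9 * 16 = 14.4 mm

14.4 mm


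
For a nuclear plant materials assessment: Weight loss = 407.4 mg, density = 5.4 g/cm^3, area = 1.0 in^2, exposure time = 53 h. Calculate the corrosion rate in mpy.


Apply the mpy weight-loss relation: CR = 534 * W / (D * A * T)
Numerator: 534 * 407.4 = 217551.6
Denominator: 5.4 * 1.0 * 53 = 286.2
CR = 217551.6 / 286.2 = 760.1384 mpy

760.1384 mpy


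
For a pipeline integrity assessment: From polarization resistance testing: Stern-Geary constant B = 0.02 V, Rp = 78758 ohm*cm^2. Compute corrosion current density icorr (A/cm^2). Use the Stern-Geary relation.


Apply the Stern-Geary relation: icorr = B / Rp
icorr = 0.02 / 78758 = 2.539×10^-7 A/cm^2

2.539×10^-7 A/cm^2


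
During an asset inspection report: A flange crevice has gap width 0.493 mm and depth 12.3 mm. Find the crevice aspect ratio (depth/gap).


Aspect ratio = depth / gap
Ratio = 12.3 / 0.493 = 24.9

24.9


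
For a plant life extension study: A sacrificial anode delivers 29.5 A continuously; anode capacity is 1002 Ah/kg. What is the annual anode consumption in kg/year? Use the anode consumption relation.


Annual consumption = current * hours per year / capacity
Rate = 29.5 * 8760 / 1002 = 257.9 kg/year

257.9 kg/year
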